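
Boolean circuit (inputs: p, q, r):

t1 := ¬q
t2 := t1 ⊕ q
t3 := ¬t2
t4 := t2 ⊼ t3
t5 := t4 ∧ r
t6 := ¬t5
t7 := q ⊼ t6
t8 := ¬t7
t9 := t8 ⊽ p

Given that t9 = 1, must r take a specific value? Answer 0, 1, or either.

Both values of r occur among assignments with t9 = 1:
  r=0: p=0, q=0, r=0
  r=1: p=0, q=0, r=1

either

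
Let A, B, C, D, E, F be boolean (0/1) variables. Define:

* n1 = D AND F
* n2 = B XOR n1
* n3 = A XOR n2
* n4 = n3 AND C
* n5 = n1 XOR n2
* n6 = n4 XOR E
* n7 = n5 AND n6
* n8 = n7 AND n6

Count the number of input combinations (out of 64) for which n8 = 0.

n8 = n7 AND n6 must be 0, so at least one of n7, n6 is 0.
Enumerating the 64 input combinations, 48 give n8 = 0 and 16 give n8 = 1.

48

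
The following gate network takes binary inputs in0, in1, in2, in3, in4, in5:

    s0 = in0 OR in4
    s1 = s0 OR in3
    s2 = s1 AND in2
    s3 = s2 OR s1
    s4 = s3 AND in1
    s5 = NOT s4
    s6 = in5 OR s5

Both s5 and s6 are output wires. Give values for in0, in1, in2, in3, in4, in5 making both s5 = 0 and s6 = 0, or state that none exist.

Check with in0=1, in1=1, in2=0, in3=0, in4=1, in5=0:
s0 = in0 OR in4 = 1 OR 1 = 1
s1 = s0 OR in3 = 1 OR 0 = 1
s2 = s1 AND in2 = 1 AND 0 = 0
s3 = s2 OR s1 = 0 OR 1 = 1
s4 = s3 AND in1 = 1 AND 1 = 1
s5 = NOT s4 = NOT 1 = 0
s6 = in5 OR s5 = 0 OR 0 = 0
So s5 = 0 and s6 = 0.

in0=1, in1=1, in2=0, in3=0, in4=1, in5=0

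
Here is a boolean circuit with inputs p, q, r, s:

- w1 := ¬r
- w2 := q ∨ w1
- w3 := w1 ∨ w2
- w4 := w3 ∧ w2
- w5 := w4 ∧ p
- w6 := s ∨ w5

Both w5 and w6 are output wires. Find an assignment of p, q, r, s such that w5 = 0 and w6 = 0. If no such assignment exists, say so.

p=0, q=1, r=1, s=0

Check with p=0, q=1, r=1, s=0:
w1 = ¬r = ¬1 = 0
w2 = q ∨ w1 = 1 ∨ 0 = 1
w3 = w1 ∨ w2 = 0 ∨ 1 = 1
w4 = w3 ∧ w2 = 1 ∧ 1 = 1
w5 = w4 ∧ p = 1 ∧ 0 = 0
w6 = s ∨ w5 = 0 ∨ 0 = 0
So w5 = 0 and w6 = 0.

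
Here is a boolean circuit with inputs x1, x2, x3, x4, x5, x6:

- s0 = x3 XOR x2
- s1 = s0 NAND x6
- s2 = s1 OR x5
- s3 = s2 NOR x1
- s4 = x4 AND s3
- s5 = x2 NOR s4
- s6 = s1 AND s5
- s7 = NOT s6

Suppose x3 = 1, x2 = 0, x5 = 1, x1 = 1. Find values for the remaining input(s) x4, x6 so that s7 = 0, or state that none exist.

s7 = NOT s6 must be 0, so s6 = 1.
s6 = s1 AND s5 must be 1, so both s1 = 1 and s5 = 1.
Check with x3 = 1, x2 = 0, x5 = 1, x1 = 1 and x4=1, x6=0:
s0 = x3 XOR x2 = 1 XOR 0 = 1
s1 = s0 NAND x6 = 1 NAND 0 = 1
s2 = s1 OR x5 = 1 OR 1 = 1
s3 = s2 NOR x1 = 1 NOR 1 = 0
s4 = x4 AND s3 = 1 AND 0 = 0
s5 = x2 NOR s4 = 0 NOR 0 = 1
s6 = s1 AND s5 = 1 AND 1 = 1
s7 = NOT s6 = NOT 1 = 0
So s7 = 0.

x4=1 x6=0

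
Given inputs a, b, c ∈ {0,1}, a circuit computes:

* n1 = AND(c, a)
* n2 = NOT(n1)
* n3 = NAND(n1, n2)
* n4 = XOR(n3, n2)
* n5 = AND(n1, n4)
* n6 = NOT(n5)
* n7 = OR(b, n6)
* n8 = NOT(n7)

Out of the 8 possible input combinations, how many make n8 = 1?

n8 = NOT(n7) must be 1, so n7 = 0.
n7 = OR(b, n6) must be 0, so both b = 0 and n6 = 0.
Satisfying assignments:
  a=1, b=0, c=1

1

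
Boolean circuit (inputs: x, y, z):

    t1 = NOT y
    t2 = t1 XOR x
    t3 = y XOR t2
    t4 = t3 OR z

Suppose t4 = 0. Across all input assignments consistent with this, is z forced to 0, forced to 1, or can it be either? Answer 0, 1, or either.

0

t4 = t3 OR z must be 0, so both t3 = 0 and z = 0.
t3 = y XOR t2 must be 0, so y and t2 are equal.
Every assignment with t4 = 0 has z = 0; there are 2 such assignment(s).
  x=1, y=0, z=0
  x=1, y=1, z=0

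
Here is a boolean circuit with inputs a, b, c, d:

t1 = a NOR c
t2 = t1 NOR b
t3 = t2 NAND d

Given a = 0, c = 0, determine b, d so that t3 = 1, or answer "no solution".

b=0, d=1

Check with a = 0, c = 0 and b=0, d=1:
t1 = a NOR c = 0 NOR 0 = 1
t2 = t1 NOR b = 1 NOR 0 = 0
t3 = t2 NAND d = 0 NAND 1 = 1
So t3 = 1.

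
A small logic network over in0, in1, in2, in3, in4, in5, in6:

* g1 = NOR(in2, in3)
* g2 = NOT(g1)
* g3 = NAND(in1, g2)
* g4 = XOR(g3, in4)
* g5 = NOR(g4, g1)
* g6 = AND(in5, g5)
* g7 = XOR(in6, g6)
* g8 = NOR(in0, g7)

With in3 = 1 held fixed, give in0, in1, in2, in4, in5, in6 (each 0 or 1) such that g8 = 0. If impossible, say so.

g8 = NOR(in0, g7) must be 0, so at least one of in0, g7 is 1.
Check with in3 = 1 and in0=1, in1=1, in2=0, in4=1, in5=0, in6=0:
g1 = NOR(in2, in3) = NOR(0, 1) = 0
g2 = NOT(g1) = NOT 0 = 1
g3 = NAND(in1, g2) = NAND(1, 1) = 0
g4 = XOR(g3, in4) = XOR(0, 1) = 1
g5 = NOR(g4, g1) = NOR(1, 0) = 0
g6 = AND(in5, g5) = AND(0, 0) = 0
g7 = XOR(in6, g6) = XOR(0, 0) = 0
g8 = NOR(in0, g7) = NOR(1, 0) = 0
So g8 = 0.

in0=1, in1=1, in2=0, in4=1, in5=0, in6=0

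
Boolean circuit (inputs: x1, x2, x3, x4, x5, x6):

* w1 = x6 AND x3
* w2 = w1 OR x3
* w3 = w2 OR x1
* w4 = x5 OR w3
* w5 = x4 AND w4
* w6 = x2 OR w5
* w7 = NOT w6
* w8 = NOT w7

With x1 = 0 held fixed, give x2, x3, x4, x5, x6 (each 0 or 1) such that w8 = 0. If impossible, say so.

w8 = NOT w7 must be 0, so w7 = 1.
w7 = NOT w6 must be 1, so w6 = 0.
Check with x1 = 0 and x2=0, x3=0, x4=0, x5=1, x6=1:
w1 = x6 AND x3 = 1 AND 0 = 0
w2 = w1 OR x3 = 0 OR 0 = 0
w3 = w2 OR x1 = 0 OR 0 = 0
w4 = x5 OR w3 = 1 OR 0 = 1
w5 = x4 AND w4 = 0 AND 1 = 0
w6 = x2 OR w5 = 0 OR 0 = 0
w7 = NOT w6 = NOT 0 = 1
w8 = NOT w7 = NOT 1 = 0
So w8 = 0.

x2=0, x3=0, x4=0, x5=1, x6=1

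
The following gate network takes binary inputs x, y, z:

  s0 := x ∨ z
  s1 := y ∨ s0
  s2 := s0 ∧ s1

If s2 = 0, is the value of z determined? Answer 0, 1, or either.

s2 = s0 ∧ s1 must be 0, so at least one of s0, s1 is 0.
Every assignment with s2 = 0 has z = 0; there are 2 such assignment(s).
  x=0, y=0, z=0
  x=0, y=1, z=0

0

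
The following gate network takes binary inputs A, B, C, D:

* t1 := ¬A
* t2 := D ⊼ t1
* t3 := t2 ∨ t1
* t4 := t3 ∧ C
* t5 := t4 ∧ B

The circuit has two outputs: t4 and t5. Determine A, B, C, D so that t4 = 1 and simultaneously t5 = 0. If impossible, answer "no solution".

A=1, B=0, C=1, D=1

Check with A=1, B=0, C=1, D=1:
t1 = ¬A = ¬1 = 0
t2 = D ⊼ t1 = 1 ⊼ 0 = 1
t3 = t2 ∨ t1 = 1 ∨ 0 = 1
t4 = t3 ∧ C = 1 ∧ 1 = 1
t5 = t4 ∧ B = 1 ∧ 0 = 0
So t4 = 1 and t5 = 0.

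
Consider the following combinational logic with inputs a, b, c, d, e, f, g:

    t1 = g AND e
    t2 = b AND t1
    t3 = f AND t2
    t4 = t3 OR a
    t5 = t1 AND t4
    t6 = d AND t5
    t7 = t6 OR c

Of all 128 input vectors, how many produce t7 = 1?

t7 = t6 OR c must be 1, so at least one of t6, c is 1.
Enumerating the 128 input combinations, 69 give t7 = 1 and 59 give t7 = 0.

69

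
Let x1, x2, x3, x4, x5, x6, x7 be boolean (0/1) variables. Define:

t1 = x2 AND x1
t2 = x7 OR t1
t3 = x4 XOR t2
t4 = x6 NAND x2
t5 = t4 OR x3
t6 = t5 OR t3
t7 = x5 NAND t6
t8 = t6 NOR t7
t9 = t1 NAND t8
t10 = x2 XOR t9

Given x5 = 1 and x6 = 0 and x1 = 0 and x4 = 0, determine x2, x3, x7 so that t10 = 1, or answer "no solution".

x2=0, x3=1, x7=1

t10 = x2 XOR t9 must be 1, so x2 and t9 differ.
Check with x5 = 1 and x6 = 0 and x1 = 0 and x4 = 0 and x2=0, x3=1, x7=1:
t1 = x2 AND x1 = 0 AND 0 = 0
t2 = x7 OR t1 = 1 OR 0 = 1
t3 = x4 XOR t2 = 0 XOR 1 = 1
t4 = x6 NAND x2 = 0 NAND 0 = 1
t5 = t4 OR x3 = 1 OR 1 = 1
t6 = t5 OR t3 = 1 OR 1 = 1
t7 = x5 NAND t6 = 1 NAND 1 = 0
t8 = t6 NOR t7 = 1 NOR 0 = 0
t9 = t1 NAND t8 = 0 NAND 0 = 1
t10 = x2 XOR t9 = 0 XOR 1 = 1
So t10 = 1.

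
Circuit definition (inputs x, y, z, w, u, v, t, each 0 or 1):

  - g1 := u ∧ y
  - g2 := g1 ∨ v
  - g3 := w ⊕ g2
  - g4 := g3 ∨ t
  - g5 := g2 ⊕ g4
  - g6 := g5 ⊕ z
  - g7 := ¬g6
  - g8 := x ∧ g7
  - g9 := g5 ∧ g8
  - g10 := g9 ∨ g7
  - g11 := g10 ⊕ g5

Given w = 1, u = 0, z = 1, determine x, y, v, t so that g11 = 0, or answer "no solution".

g11 = g10 ⊕ g5 must be 0, so g10 and g5 are equal.
Check with w = 1, u = 0, z = 1 and x=0, y=0, v=1, t=0:
g1 = u ∧ y = 0 ∧ 0 = 0
g2 = g1 ∨ v = 0 ∨ 1 = 1
g3 = w ⊕ g2 = 1 ⊕ 1 = 0
g4 = g3 ∨ t = 0 ∨ 0 = 0
g5 = g2 ⊕ g4 = 1 ⊕ 0 = 1
g6 = g5 ⊕ z = 1 ⊕ 1 = 0
g7 = ¬g6 = ¬0 = 1
g8 = x ∧ g7 = 0 ∧ 1 = 0
g9 = g5 ∧ g8 = 1 ∧ 0 = 0
g10 = g9 ∨ g7 = 0 ∨ 1 = 1
g11 = g10 ⊕ g5 = 1 ⊕ 1 = 0
So g11 = 0.

x=0 y=0 v=1 t=0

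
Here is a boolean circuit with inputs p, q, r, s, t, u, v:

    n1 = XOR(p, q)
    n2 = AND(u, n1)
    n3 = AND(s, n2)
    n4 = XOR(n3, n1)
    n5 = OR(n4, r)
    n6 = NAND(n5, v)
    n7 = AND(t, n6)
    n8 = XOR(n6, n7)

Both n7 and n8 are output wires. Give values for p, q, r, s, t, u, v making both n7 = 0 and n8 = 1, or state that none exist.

p=1, q=1, r=0, s=0, t=0, u=0, v=0

Check with p=1, q=1, r=0, s=0, t=0, u=0, v=0:
n1 = XOR(p, q) = XOR(1, 1) = 0
n2 = AND(u, n1) = AND(0, 0) = 0
n3 = AND(s, n2) = AND(0, 0) = 0
n4 = XOR(n3, n1) = XOR(0, 0) = 0
n5 = OR(n4, r) = OR(0, 0) = 0
n6 = NAND(n5, v) = NAND(0, 0) = 1
n7 = AND(t, n6) = AND(0, 1) = 0
n8 = XOR(n6, n7) = XOR(1, 0) = 1
So n7 = 0 and n8 = 1.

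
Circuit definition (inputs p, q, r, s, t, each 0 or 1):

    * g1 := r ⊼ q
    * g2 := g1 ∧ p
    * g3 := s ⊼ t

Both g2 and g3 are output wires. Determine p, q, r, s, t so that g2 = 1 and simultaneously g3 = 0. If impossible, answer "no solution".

p=1, q=0, r=1, s=1, t=1

Check with p=1, q=0, r=1, s=1, t=1:
g1 = r ⊼ q = 1 ⊼ 0 = 1
g2 = g1 ∧ p = 1 ∧ 1 = 1
g3 = s ⊼ t = 1 ⊼ 1 = 0
So g2 = 1 and g3 = 0.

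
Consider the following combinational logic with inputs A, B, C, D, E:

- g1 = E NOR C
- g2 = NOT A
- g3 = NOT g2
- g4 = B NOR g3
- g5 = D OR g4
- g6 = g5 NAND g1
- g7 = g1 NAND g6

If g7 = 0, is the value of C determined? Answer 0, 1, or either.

0

g7 = g1 NAND g6 must be 0, so both g1 = 1 and g6 = 1.
g1 = E NOR C must be 1, so both E = 0 and C = 0.
Every assignment with g7 = 0 has C = 0; there are 3 such assignment(s).
  A=0, B=1, C=0, D=0, E=0
  A=1, B=0, C=0, D=0, E=0
  A=1, B=1, C=0, D=0, E=0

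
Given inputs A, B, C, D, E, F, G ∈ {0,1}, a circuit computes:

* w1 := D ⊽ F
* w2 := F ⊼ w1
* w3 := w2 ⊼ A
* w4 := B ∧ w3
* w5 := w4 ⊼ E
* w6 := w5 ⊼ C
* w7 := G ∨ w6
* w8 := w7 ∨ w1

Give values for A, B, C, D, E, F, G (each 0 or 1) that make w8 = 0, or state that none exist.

w8 = w7 ∨ w1 must be 0, so both w7 = 0 and w1 = 0.
Check with A=0, B=0, C=1, D=1, E=0, F=1, G=0:
w1 = D ⊽ F = 1 ⊽ 1 = 0
w2 = F ⊼ w1 = 1 ⊼ 0 = 1
w3 = w2 ⊼ A = 1 ⊼ 0 = 1
w4 = B ∧ w3 = 0 ∧ 1 = 0
w5 = w4 ⊼ E = 0 ⊼ 0 = 1
w6 = w5 ⊼ C = 1 ⊼ 1 = 0
w7 = G ∨ w6 = 0 ∨ 0 = 0
w8 = w7 ∨ w1 = 0 ∨ 0 = 0
So w8 = 0 as required.

A=0, B=0, C=1, D=1, E=0, F=1, G=0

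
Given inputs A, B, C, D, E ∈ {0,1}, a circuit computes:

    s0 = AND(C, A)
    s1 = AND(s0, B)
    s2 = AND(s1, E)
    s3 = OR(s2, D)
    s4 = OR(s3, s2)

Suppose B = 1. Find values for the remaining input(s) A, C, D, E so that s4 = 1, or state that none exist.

Check with B = 1 and A=1, C=0, D=1, E=1:
s0 = AND(C, A) = AND(0, 1) = 0
s1 = AND(s0, B) = AND(0, 1) = 0
s2 = AND(s1, E) = AND(0, 1) = 0
s3 = OR(s2, D) = OR(0, 1) = 1
s4 = OR(s3, s2) = OR(1, 0) = 1
So s4 = 1.

A=1 C=0 D=1 E=1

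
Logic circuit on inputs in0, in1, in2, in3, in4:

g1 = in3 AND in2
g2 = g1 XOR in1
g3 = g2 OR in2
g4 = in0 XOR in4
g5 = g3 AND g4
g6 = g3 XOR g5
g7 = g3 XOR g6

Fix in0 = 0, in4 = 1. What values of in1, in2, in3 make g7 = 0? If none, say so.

in1=0, in2=0, in3=1

g7 = g3 XOR g6 must be 0, so g3 and g6 are equal.
Check with in0 = 0, in4 = 1 and in1=0, in2=0, in3=1:
g1 = in3 AND in2 = 1 AND 0 = 0
g2 = g1 XOR in1 = 0 XOR 0 = 0
g3 = g2 OR in2 = 0 OR 0 = 0
g4 = in0 XOR in4 = 0 XOR 1 = 1
g5 = g3 AND g4 = 0 AND 1 = 0
g6 = g3 XOR g5 = 0 XOR 0 = 0
g7 = g3 XOR g6 = 0 XOR 0 = 0
So g7 = 0.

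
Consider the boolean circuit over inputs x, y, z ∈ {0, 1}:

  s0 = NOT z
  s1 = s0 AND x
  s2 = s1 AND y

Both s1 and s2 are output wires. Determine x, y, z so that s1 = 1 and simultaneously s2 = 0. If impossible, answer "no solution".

Check with x=1, y=0, z=0:
s0 = NOT z = NOT 0 = 1
s1 = s0 AND x = 1 AND 1 = 1
s2 = s1 AND y = 1 AND 0 = 0
So s1 = 1 and s2 = 0.

x=1, y=0, z=0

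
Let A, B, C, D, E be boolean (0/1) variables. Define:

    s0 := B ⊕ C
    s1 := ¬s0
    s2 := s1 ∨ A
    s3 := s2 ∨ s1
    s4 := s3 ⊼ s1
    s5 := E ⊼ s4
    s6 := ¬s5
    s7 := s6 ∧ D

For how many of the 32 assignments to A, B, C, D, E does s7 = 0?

28

s7 = s6 ∧ D must be 0, so at least one of s6, D is 0.
Enumerating the 32 input combinations, 28 give s7 = 0 and 4 give s7 = 1.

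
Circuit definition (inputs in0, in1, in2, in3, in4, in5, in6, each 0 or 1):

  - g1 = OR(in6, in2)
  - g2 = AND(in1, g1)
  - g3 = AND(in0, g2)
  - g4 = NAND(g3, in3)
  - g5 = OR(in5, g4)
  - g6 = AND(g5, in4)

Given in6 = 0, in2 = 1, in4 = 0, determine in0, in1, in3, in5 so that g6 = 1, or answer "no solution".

no solution exists

With in6 = 0, in2 = 1, in4 = 0 fixed, none of the 16 settings of in0, in1, in3, in5 give g6 = 1.
For example, with in0=1, in1=1, in3=0, in5=0:
g1 = OR(in6, in2) = OR(0, 1) = 1
g2 = AND(in1, g1) = AND(1, 1) = 1
g3 = AND(in0, g2) = AND(1, 1) = 1
g4 = NAND(g3, in3) = NAND(1, 0) = 1
g5 = OR(in5, g4) = OR(0, 1) = 1
g6 = AND(g5, in4) = AND(1, 0) = 0
giving g6 = 0 ≠ 1.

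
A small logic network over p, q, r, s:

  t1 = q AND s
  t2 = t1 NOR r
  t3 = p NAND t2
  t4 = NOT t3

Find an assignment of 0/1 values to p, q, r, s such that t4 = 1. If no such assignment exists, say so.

p=1, q=0, r=0, s=0

Check with p=1, q=0, r=0, s=0:
t1 = q AND s = 0 AND 0 = 0
t2 = t1 NOR r = 0 NOR 0 = 1
t3 = p NAND t2 = 1 NAND 1 = 0
t4 = NOT t3 = NOT 0 = 1
So t4 = 1 as required.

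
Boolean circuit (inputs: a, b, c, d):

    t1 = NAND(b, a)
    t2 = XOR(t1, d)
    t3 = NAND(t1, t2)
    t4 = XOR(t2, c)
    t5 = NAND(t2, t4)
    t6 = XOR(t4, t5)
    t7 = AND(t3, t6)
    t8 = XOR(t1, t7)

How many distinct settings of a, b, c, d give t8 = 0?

4

t8 = XOR(t1, t7) must be 0, so t1 and t7 are equal.
Satisfying assignments:
  a=0, b=0, c=0, d=1
  a=0, b=1, c=0, d=1
  a=1, b=0, c=0, d=1
  a=1, b=1, c=1, d=0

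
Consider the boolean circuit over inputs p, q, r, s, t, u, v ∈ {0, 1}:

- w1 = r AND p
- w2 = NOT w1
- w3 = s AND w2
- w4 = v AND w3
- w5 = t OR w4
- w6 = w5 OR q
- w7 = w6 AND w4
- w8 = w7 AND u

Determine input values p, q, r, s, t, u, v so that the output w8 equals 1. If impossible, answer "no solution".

p=1 q=0 r=0 s=1 t=1 u=1 v=1

w8 = w7 AND u must be 1, so both w7 = 1 and u = 1.
Check with p=1 q=0 r=0 s=1 t=1 u=1 v=1:
w1 = r AND p = 0 AND 1 = 0
w2 = NOT w1 = NOT 0 = 1
w3 = s AND w2 = 1 AND 1 = 1
w4 = v AND w3 = 1 AND 1 = 1
w5 = t OR w4 = 1 OR 1 = 1
w6 = w5 OR q = 1 OR 0 = 1
w7 = w6 AND w4 = 1 AND 1 = 1
w8 = w7 AND u = 1 AND 1 = 1
So w8 = 1 as required.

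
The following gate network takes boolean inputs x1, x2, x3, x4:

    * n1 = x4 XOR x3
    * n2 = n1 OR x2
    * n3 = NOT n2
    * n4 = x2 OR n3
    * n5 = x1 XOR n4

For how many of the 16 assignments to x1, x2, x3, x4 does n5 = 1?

8

n5 = x1 XOR n4 must be 1, so x1 and n4 differ.
Enumerating the 16 input combinations, 8 give n5 = 1 and 8 give n5 = 0.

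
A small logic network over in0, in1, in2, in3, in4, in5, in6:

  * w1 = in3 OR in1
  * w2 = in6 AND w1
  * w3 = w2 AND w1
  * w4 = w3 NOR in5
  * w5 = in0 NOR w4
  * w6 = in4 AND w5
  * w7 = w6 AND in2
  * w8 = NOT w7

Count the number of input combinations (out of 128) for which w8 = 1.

117

w8 = NOT w7 must be 1, so w7 = 0.
w7 = w6 AND in2 must be 0, so at least one of w6, in2 is 0.
Enumerating the 128 input combinations, 117 give w8 = 1 and 11 give w8 = 0.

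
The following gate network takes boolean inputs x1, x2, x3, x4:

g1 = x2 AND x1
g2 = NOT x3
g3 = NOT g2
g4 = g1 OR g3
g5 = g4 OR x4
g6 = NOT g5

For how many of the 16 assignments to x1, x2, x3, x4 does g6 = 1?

3

g6 = NOT g5 must be 1, so g5 = 0.
g5 = g4 OR x4 must be 0, so both g4 = 0 and x4 = 0.
Enumerating the 16 input combinations, 3 give g6 = 1 and 13 give g6 = 0.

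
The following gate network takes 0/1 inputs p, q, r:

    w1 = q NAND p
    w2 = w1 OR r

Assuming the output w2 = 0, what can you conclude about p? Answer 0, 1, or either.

w2 = w1 OR r must be 0, so both w1 = 0 and r = 0.
w1 = q NAND p must be 0, so both q = 1 and p = 1.
Every assignment with w2 = 0 has p = 1; there are 1 such assignment(s).
  p=1, q=1, r=0

1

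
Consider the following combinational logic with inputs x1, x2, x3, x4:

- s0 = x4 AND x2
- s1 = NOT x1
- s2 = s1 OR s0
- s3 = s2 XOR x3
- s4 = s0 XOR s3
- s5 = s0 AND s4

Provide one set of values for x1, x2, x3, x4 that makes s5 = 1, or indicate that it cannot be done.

x1=0, x2=1, x3=1, x4=1

s5 = s0 AND s4 must be 1, so both s0 = 1 and s4 = 1.
s0 = x4 AND x2 must be 1, so both x4 = 1 and x2 = 1.
Check with x1=0, x2=1, x3=1, x4=1:
s0 = x4 AND x2 = 1 AND 1 = 1
s1 = NOT x1 = NOT 0 = 1
s2 = s1 OR s0 = 1 OR 1 = 1
s3 = s2 XOR x3 = 1 XOR 1 = 0
s4 = s0 XOR s3 = 1 XOR 0 = 1
s5 = s0 AND s4 = 1 AND 1 = 1
So s5 = 1 as required.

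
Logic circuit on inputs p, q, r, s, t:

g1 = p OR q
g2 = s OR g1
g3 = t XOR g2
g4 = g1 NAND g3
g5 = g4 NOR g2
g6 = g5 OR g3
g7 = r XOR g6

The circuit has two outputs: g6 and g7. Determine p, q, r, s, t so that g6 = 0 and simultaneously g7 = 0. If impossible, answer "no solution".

p=0 q=0 r=0 s=0 t=0

Check with p=0 q=0 r=0 s=0 t=0:
g1 = p OR q = 0 OR 0 = 0
g2 = s OR g1 = 0 OR 0 = 0
g3 = t XOR g2 = 0 XOR 0 = 0
g4 = g1 NAND g3 = 0 NAND 0 = 1
g5 = g4 NOR g2 = 1 NOR 0 = 0
g6 = g5 OR g3 = 0 OR 0 = 0
g7 = r XOR g6 = 0 XOR 0 = 0
So g6 = 0 and g7 = 0.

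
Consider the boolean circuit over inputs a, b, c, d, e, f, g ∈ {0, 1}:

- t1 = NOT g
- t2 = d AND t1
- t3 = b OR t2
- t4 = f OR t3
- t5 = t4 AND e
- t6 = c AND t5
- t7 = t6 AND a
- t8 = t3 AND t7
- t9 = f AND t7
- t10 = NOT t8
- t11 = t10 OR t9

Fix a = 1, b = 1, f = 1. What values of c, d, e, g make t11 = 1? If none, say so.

Check with a = 1, b = 1, f = 1 and c=1, d=1, e=0, g=0:
t1 = NOT g = NOT 0 = 1
t2 = d AND t1 = 1 AND 1 = 1
t3 = b OR t2 = 1 OR 1 = 1
t4 = f OR t3 = 1 OR 1 = 1
t5 = t4 AND e = 1 AND 0 = 0
t6 = c AND t5 = 1 AND 0 = 0
t7 = t6 AND a = 0 AND 1 = 0
t8 = t3 AND t7 = 1 AND 0 = 0
t9 = f AND t7 = 1 AND 0 = 0
t10 = NOT t8 = NOT 0 = 1
t11 = t10 OR t9 = 1 OR 0 = 1
So t11 = 1.

c=1, d=1, e=0, g=0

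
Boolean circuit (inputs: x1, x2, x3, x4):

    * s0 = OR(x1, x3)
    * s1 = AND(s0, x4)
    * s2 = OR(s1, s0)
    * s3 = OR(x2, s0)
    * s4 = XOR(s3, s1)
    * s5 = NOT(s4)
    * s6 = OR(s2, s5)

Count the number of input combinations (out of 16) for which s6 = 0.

2

s6 = OR(s2, s5) must be 0, so both s2 = 0 and s5 = 0.
Satisfying assignments:
  x1=0, x2=1, x3=0, x4=0
  x1=0, x2=1, x3=0, x4=1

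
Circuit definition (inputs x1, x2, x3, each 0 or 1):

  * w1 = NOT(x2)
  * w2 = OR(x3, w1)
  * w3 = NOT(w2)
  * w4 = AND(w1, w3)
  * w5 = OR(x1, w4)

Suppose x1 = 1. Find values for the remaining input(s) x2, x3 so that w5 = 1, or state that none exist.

Check with x1 = 1 and x2=0, x3=0:
w1 = NOT(x2) = NOT 0 = 1
w2 = OR(x3, w1) = OR(0, 1) = 1
w3 = NOT(w2) = NOT 1 = 0
w4 = AND(w1, w3) = AND(1, 0) = 0
w5 = OR(x1, w4) = OR(1, 0) = 1
So w5 = 1.

x2=0 x3=0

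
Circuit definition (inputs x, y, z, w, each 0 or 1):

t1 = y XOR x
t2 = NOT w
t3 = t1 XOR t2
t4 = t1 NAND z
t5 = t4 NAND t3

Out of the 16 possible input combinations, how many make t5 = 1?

10

t5 = t4 NAND t3 must be 1, so at least one of t4, t3 is 0.
Enumerating the 16 input combinations, 10 give t5 = 1 and 6 give t5 = 0.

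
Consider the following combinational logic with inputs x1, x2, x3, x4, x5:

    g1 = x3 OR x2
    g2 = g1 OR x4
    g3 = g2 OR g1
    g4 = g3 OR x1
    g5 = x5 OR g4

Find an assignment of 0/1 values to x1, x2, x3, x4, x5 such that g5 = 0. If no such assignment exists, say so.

g5 = x5 OR g4 must be 0, so both x5 = 0 and g4 = 0.
g4 = g3 OR x1 must be 0, so both g3 = 0 and x1 = 0.
g3 = g2 OR g1 must be 0, so both g2 = 0 and g1 = 0.
Check with x1=0 x2=0 x3=0 x4=0 x5=0:
g1 = x3 OR x2 = 0 OR 0 = 0
g2 = g1 OR x4 = 0 OR 0 = 0
g3 = g2 OR g1 = 0 OR 0 = 0
g4 = g3 OR x1 = 0 OR 0 = 0
g5 = x5 OR g4 = 0 OR 0 = 0
So g5 = 0 as required.

x1=0 x2=0 x3=0 x4=0 x5=0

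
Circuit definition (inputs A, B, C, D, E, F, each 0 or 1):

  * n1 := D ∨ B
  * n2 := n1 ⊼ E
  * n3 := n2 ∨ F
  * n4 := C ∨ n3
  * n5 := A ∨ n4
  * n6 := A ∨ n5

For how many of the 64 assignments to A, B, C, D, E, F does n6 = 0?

3

n6 = A ∨ n5 must be 0, so both A = 0 and n5 = 0.
n5 = A ∨ n4 must be 0, so both A = 0 and n4 = 0.
Enumerating the 64 input combinations, 3 give n6 = 0 and 61 give n6 = 1.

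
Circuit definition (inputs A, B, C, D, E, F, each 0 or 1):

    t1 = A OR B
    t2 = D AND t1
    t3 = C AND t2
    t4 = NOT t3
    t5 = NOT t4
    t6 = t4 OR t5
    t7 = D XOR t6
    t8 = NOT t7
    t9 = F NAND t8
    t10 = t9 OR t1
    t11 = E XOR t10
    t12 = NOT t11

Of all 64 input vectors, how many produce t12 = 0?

32

t12 = NOT t11 must be 0, so t11 = 1.
t11 = E XOR t10 must be 1, so E and t10 differ.
Enumerating the 64 input combinations, 32 give t12 = 0 and 32 give t12 = 1.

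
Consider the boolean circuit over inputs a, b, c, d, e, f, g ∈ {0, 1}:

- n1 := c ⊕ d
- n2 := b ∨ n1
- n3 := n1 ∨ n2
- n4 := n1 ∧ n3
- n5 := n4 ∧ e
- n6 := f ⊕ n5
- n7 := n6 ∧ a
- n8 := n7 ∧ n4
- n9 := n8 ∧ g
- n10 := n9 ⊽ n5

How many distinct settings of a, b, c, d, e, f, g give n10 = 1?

n10 = n9 ⊽ n5 must be 1, so both n9 = 0 and n5 = 0.
n9 = n8 ∧ g must be 0, so at least one of n8, g is 0.
n5 = n4 ∧ e must be 0, so at least one of n4, e is 0.
Enumerating the 128 input combinations, 92 give n10 = 1 and 36 give n10 = 0.

92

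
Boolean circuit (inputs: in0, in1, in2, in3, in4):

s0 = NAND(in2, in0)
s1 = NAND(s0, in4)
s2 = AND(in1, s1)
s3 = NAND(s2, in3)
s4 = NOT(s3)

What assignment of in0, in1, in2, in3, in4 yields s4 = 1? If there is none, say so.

s4 = NOT(s3) must be 1, so s3 = 0.
s3 = NAND(s2, in3) must be 0, so both s2 = 1 and in3 = 1.
Check with in0=0, in1=1, in2=1, in3=1, in4=0:
s0 = NAND(in2, in0) = NAND(1, 0) = 1
s1 = NAND(s0, in4) = NAND(1, 0) = 1
s2 = AND(in1, s1) = AND(1, 1) = 1
s3 = NAND(s2, in3) = NAND(1, 1) = 0
s4 = NOT(s3) = NOT 0 = 1
So s4 = 1 as required.

in0=0, in1=1, in2=1, in3=1, in4=0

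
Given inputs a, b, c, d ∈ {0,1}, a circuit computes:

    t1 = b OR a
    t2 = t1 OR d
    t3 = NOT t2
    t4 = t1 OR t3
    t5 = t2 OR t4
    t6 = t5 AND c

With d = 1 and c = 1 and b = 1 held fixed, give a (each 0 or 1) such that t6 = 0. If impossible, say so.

With d = 1 and c = 1 and b = 1 fixed, none of the 2 settings of a give t6 = 0.
For example, with a=0:
t1 = b OR a = 1 OR 0 = 1
t2 = t1 OR d = 1 OR 1 = 1
t3 = NOT t2 = NOT 1 = 0
t4 = t1 OR t3 = 1 OR 0 = 1
t5 = t2 OR t4 = 1 OR 1 = 1
t6 = t5 AND c = 1 AND 1 = 1
giving t6 = 1 ≠ 0.

no solution exists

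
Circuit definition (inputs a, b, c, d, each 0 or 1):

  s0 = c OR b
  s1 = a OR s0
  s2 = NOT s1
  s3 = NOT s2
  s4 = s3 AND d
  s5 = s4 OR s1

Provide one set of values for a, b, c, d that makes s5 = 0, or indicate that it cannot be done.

s5 = s4 OR s1 must be 0, so both s4 = 0 and s1 = 0.
s4 = s3 AND d must be 0, so at least one of s3, d is 0.
s1 = a OR s0 must be 0, so both a = 0 and s0 = 0.
Check with a=0 b=0 c=0 d=1:
s0 = c OR b = 0 OR 0 = 0
s1 = a OR s0 = 0 OR 0 = 0
s2 = NOT s1 = NOT 0 = 1
s3 = NOT s2 = NOT 1 = 0
s4 = s3 AND d = 0 AND 1 = 0
s5 = s4 OR s1 = 0 OR 0 = 0
So s5 = 0 as required.

a=0 b=0 c=0 d=1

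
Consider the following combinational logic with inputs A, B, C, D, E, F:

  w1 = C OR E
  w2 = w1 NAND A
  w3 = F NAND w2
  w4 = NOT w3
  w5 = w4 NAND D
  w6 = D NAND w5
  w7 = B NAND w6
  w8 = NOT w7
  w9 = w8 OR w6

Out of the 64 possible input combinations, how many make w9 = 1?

w9 = w8 OR w6 must be 1, so at least one of w8, w6 is 1.
Enumerating the 64 input combinations, 42 give w9 = 1 and 22 give w9 = 0.

42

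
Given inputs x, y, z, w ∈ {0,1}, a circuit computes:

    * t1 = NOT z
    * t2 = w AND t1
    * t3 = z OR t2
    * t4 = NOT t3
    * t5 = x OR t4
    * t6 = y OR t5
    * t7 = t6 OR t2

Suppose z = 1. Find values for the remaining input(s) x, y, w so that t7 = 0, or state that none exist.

x=0, y=0, w=0

t7 = t6 OR t2 must be 0, so both t6 = 0 and t2 = 0.
t6 = y OR t5 must be 0, so both y = 0 and t5 = 0.
Check with z = 1 and x=0, y=0, w=0:
t1 = NOT z = NOT 1 = 0
t2 = w AND t1 = 0 AND 0 = 0
t3 = z OR t2 = 1 OR 0 = 1
t4 = NOT t3 = NOT 1 = 0
t5 = x OR t4 = 0 OR 0 = 0
t6 = y OR t5 = 0 OR 0 = 0
t7 = t6 OR t2 = 0 OR 0 = 0
So t7 = 0.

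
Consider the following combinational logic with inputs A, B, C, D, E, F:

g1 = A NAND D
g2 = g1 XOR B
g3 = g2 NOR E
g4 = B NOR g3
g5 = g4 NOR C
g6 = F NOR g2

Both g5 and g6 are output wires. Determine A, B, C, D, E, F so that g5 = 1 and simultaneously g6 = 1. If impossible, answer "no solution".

Check with A=0, B=1, C=0, D=0, E=0, F=0:
g1 = A NAND D = 0 NAND 0 = 1
g2 = g1 XOR B = 1 XOR 1 = 0
g3 = g2 NOR E = 0 NOR 0 = 1
g4 = B NOR g3 = 1 NOR 1 = 0
g5 = g4 NOR C = 0 NOR 0 = 1
g6 = F NOR g2 = 0 NOR 0 = 1
So g5 = 1 and g6 = 1.

A=0, B=1, C=0, D=0, E=0, F=0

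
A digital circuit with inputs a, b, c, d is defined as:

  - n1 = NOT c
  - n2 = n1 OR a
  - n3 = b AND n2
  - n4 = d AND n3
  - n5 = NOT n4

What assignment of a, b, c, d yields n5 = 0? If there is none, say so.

a=0, b=1, c=0, d=1

Check with a=0, b=1, c=0, d=1:
n1 = NOT c = NOT 0 = 1
n2 = n1 OR a = 1 OR 0 = 1
n3 = b AND n2 = 1 AND 1 = 1
n4 = d AND n3 = 1 AND 1 = 1
n5 = NOT n4 = NOT 1 = 0
So n5 = 0 as required.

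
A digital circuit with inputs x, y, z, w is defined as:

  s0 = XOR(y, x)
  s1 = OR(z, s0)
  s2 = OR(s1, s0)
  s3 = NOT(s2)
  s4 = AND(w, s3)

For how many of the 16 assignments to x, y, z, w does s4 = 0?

s4 = AND(w, s3) must be 0, so at least one of w, s3 is 0.
Enumerating the 16 input combinations, 14 give s4 = 0 and 2 give s4 = 1.

14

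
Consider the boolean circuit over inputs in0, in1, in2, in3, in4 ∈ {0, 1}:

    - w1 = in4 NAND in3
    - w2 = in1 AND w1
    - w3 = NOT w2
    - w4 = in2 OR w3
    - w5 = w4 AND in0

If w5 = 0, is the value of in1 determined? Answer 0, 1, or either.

Both values of in1 occur among assignments with w5 = 0:
  in1=0: in0=0, in1=0, in2=0, in3=0, in4=0
  in1=1: in0=0, in1=1, in2=0, in3=0, in4=0

either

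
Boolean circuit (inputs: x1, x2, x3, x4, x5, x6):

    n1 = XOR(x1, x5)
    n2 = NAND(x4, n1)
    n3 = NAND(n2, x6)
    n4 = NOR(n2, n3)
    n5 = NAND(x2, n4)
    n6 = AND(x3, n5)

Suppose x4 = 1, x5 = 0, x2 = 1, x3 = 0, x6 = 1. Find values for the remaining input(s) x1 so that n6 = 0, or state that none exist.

n6 = AND(x3, n5) must be 0, so at least one of x3, n5 is 0.
Check with x4 = 1, x5 = 0, x2 = 1, x3 = 0, x6 = 1 and x1=1:
n1 = XOR(x1, x5) = XOR(1, 0) = 1
n2 = NAND(x4, n1) = NAND(1, 1) = 0
n3 = NAND(n2, x6) = NAND(0, 1) = 1
n4 = NOR(n2, n3) = NOR(0, 1) = 0
n5 = NAND(x2, n4) = NAND(1, 0) = 1
n6 = AND(x3, n5) = AND(0, 1) = 0
So n6 = 0.

x1=1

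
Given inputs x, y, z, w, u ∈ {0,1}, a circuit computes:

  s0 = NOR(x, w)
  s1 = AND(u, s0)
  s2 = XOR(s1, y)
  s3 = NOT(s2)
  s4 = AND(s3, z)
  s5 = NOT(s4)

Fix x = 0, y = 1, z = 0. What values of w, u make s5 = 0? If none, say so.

no solution exists

With x = 0, y = 1, z = 0 fixed, none of the 4 settings of w, u give s5 = 0.
For example, with w=0, u=1:
s0 = NOR(x, w) = NOR(0, 0) = 1
s1 = AND(u, s0) = AND(1, 1) = 1
s2 = XOR(s1, y) = XOR(1, 1) = 0
s3 = NOT(s2) = NOT 0 = 1
s4 = AND(s3, z) = AND(1, 0) = 0
s5 = NOT(s4) = NOT 0 = 1
giving s5 = 1 ≠ 0.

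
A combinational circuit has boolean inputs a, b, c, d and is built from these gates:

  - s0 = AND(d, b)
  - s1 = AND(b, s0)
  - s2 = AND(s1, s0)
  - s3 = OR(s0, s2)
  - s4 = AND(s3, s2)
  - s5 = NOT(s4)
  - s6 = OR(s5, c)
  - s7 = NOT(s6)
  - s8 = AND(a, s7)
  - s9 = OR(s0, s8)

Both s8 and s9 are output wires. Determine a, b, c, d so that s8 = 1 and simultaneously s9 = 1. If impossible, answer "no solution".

a=1, b=1, c=0, d=1

Check with a=1, b=1, c=0, d=1:
s0 = AND(d, b) = AND(1, 1) = 1
s1 = AND(b, s0) = AND(1, 1) = 1
s2 = AND(s1, s0) = AND(1, 1) = 1
s3 = OR(s0, s2) = OR(1, 1) = 1
s4 = AND(s3, s2) = AND(1, 1) = 1
s5 = NOT(s4) = NOT 1 = 0
s6 = OR(s5, c) = OR(0, 0) = 0
s7 = NOT(s6) = NOT 0 = 1
s8 = AND(a, s7) = AND(1, 1) = 1
s9 = OR(s0, s8) = OR(1, 1) = 1
So s8 = 1 and s9 = 1.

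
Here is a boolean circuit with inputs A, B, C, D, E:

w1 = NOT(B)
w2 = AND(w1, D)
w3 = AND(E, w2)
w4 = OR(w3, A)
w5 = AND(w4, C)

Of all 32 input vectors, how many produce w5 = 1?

9

w5 = AND(w4, C) must be 1, so both w4 = 1 and C = 1.
w4 = OR(w3, A) must be 1, so at least one of w3, A is 1.
Enumerating the 32 input combinations, 9 give w5 = 1 and 23 give w5 = 0.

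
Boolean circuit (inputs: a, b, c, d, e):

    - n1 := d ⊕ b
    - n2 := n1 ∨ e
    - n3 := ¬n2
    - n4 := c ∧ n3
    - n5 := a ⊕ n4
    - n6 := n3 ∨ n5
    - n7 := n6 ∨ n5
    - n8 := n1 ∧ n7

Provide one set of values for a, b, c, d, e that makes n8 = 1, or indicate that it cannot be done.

n8 = n1 ∧ n7 must be 1, so both n1 = 1 and n7 = 1.
n1 = d ⊕ b must be 1, so d and b differ.
n7 = n6 ∨ n5 must be 1, so at least one of n6, n5 is 1.
Check with a=1, b=0, c=1, d=1, e=1:
n1 = d ⊕ b = 1 ⊕ 0 = 1
n2 = n1 ∨ e = 1 ∨ 1 = 1
n3 = ¬n2 = ¬1 = 0
n4 = c ∧ n3 = 1 ∧ 0 = 0
n5 = a ⊕ n4 = 1 ⊕ 0 = 1
n6 = n3 ∨ n5 = 0 ∨ 1 = 1
n7 = n6 ∨ n5 = 1 ∨ 1 = 1
n8 = n1 ∧ n7 = 1 ∧ 1 = 1
So n8 = 1 as required.

a=1, b=0, c=1, d=1, e=1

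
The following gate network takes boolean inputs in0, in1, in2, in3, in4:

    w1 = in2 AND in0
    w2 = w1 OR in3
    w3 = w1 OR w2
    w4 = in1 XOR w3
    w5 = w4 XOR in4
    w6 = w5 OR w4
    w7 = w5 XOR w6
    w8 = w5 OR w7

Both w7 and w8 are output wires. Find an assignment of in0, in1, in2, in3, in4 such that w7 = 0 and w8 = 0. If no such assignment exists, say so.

in0=0, in1=1, in2=1, in3=1, in4=0

Check with in0=0, in1=1, in2=1, in3=1, in4=0:
w1 = in2 AND in0 = 1 AND 0 = 0
w2 = w1 OR in3 = 0 OR 1 = 1
w3 = w1 OR w2 = 0 OR 1 = 1
w4 = in1 XOR w3 = 1 XOR 1 = 0
w5 = w4 XOR in4 = 0 XOR 0 = 0
w6 = w5 OR w4 = 0 OR 0 = 0
w7 = w5 XOR w6 = 0 XOR 0 = 0
w8 = w5 OR w7 = 0 OR 0 = 0
So w7 = 0 and w8 = 0.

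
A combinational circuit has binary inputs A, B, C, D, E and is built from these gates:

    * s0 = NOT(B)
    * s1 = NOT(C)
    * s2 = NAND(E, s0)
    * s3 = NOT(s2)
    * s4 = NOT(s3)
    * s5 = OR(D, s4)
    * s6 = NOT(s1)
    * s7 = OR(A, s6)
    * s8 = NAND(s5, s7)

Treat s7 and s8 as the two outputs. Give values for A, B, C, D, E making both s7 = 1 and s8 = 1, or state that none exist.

Check with A=1, B=0, C=1, D=0, E=1:
s0 = NOT(B) = NOT 0 = 1
s1 = NOT(C) = NOT 1 = 0
s2 = NAND(E, s0) = NAND(1, 1) = 0
s3 = NOT(s2) = NOT 0 = 1
s4 = NOT(s3) = NOT 1 = 0
s5 = OR(D, s4) = OR(0, 0) = 0
s6 = NOT(s1) = NOT 0 = 1
s7 = OR(A, s6) = OR(1, 1) = 1
s8 = NAND(s5, s7) = NAND(0, 1) = 1
So s7 = 1 and s8 = 1.

A=1, B=0, C=1, D=0, E=1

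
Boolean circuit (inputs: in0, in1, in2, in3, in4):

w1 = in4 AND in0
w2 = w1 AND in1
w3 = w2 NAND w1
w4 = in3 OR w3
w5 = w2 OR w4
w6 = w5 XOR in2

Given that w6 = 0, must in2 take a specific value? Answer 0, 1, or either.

1

w6 = w5 XOR in2 must be 0, so w5 and in2 are equal.
Every assignment with w6 = 0 has in2 = 1; there are 16 such assignment(s).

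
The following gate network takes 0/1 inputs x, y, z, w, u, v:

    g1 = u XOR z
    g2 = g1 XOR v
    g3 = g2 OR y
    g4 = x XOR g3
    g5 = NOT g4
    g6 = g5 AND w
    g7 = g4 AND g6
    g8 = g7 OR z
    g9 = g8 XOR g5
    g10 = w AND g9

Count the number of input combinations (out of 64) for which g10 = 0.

48

g10 = w AND g9 must be 0, so at least one of w, g9 is 0.
Enumerating the 64 input combinations, 48 give g10 = 0 and 16 give g10 = 1.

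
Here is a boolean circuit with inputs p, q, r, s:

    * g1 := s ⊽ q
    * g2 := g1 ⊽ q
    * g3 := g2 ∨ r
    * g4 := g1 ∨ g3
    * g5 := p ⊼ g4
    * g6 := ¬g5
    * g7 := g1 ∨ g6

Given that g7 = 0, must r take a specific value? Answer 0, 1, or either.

either

Both values of r occur among assignments with g7 = 0:
  r=0: p=0, q=0, r=0, s=1
  r=1: p=0, q=0, r=1, s=1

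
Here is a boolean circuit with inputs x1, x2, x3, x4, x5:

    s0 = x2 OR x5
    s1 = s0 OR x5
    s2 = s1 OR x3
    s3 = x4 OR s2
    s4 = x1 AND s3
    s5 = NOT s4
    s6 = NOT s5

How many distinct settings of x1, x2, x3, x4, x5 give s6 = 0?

s6 = NOT s5 must be 0, so s5 = 1.
s5 = NOT s4 must be 1, so s4 = 0.
Enumerating the 32 input combinations, 17 give s6 = 0 and 15 give s6 = 1.

17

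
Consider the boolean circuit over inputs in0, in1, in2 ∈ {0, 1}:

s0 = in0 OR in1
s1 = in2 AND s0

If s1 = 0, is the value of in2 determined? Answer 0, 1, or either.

Both values of in2 occur among assignments with s1 = 0:
  in2=0: in0=0, in1=0, in2=0
  in2=1: in0=0, in1=0, in2=1

either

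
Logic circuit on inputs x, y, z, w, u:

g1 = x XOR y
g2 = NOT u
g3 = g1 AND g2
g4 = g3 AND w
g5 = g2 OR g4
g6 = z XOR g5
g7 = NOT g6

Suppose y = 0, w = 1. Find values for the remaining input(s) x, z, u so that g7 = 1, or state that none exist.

x=0 z=1 u=0

g7 = NOT g6 must be 1, so g6 = 0.
g6 = z XOR g5 must be 0, so z and g5 are equal.
Check with y = 0, w = 1 and x=0, z=1, u=0:
g1 = x XOR y = 0 XOR 0 = 0
g2 = NOT u = NOT 0 = 1
g3 = g1 AND g2 = 0 AND 1 = 0
g4 = g3 AND w = 0 AND 1 = 0
g5 = g2 OR g4 = 1 OR 0 = 1
g6 = z XOR g5 = 1 XOR 1 = 0
g7 = NOT g6 = NOT 0 = 1
So g7 = 1.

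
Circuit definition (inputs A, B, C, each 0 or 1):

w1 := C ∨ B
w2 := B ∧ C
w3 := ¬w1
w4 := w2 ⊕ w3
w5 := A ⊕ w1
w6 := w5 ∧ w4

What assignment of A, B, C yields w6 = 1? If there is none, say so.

w6 = w5 ∧ w4 must be 1, so both w5 = 1 and w4 = 1.
w5 = A ⊕ w1 must be 1, so A and w1 differ.
w4 = w2 ⊕ w3 must be 1, so w2 and w3 differ.
Check with A=1, B=0, C=0:
w1 = C ∨ B = 0 ∨ 0 = 0
w2 = B ∧ C = 0 ∧ 0 = 0
w3 = ¬w1 = ¬0 = 1
w4 = w2 ⊕ w3 = 0 ⊕ 1 = 1
w5 = A ⊕ w1 = 1 ⊕ 0 = 1
w6 = w5 ∧ w4 = 1 ∧ 1 = 1
So w6 = 1 as required.

A=1, B=0, C=0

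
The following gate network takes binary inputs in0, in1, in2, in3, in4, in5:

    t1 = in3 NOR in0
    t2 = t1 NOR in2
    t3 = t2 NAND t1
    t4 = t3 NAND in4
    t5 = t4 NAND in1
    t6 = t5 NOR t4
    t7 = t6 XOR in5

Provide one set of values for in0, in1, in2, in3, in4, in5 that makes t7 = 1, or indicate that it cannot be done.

in0=1 in1=1 in2=1 in3=0 in4=0 in5=1

Check with in0=1 in1=1 in2=1 in3=0 in4=0 in5=1:
t1 = in3 NOR in0 = 0 NOR 1 = 0
t2 = t1 NOR in2 = 0 NOR 1 = 0
t3 = t2 NAND t1 = 0 NAND 0 = 1
t4 = t3 NAND in4 = 1 NAND 0 = 1
t5 = t4 NAND in1 = 1 NAND 1 = 0
t6 = t5 NOR t4 = 0 NOR 1 = 0
t7 = t6 XOR in5 = 0 XOR 1 = 1
So t7 = 1 as required.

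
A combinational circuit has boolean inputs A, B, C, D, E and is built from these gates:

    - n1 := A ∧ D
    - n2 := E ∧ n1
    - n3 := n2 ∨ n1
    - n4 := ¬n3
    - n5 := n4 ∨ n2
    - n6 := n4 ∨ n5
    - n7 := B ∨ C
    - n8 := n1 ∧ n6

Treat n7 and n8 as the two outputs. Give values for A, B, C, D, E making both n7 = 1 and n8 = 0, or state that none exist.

A=0 B=1 C=1 D=1 E=0

Check with A=0 B=1 C=1 D=1 E=0:
n1 = A ∧ D = 0 ∧ 1 = 0
n2 = E ∧ n1 = 0 ∧ 0 = 0
n3 = n2 ∨ n1 = 0 ∨ 0 = 0
n4 = ¬n3 = ¬0 = 1
n5 = n4 ∨ n2 = 1 ∨ 0 = 1
n6 = n4 ∨ n5 = 1 ∨ 1 = 1
n7 = B ∨ C = 1 ∨ 1 = 1
n8 = n1 ∧ n6 = 0 ∧ 1 = 0
So n7 = 1 and n8 = 0.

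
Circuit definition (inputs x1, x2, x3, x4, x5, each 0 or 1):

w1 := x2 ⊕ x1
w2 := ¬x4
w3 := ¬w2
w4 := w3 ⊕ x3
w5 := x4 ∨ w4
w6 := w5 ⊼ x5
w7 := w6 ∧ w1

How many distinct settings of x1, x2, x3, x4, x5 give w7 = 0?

22

w7 = w6 ∧ w1 must be 0, so at least one of w6, w1 is 0.
Enumerating the 32 input combinations, 22 give w7 = 0 and 10 give w7 = 1.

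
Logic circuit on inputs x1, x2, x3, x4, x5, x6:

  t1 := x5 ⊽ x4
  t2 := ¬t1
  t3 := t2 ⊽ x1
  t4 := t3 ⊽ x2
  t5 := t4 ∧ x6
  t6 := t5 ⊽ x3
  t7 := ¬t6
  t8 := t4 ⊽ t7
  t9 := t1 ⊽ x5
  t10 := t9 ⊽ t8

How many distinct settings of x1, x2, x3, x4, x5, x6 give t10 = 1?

34

t10 = t9 ⊽ t8 must be 1, so both t9 = 0 and t8 = 0.
t9 = t1 ⊽ x5 must be 0, so at least one of t1, x5 is 1.
t8 = t4 ⊽ t7 must be 0, so at least one of t4, t7 is 1.
Enumerating the 64 input combinations, 34 give t10 = 1 and 30 give t10 = 0.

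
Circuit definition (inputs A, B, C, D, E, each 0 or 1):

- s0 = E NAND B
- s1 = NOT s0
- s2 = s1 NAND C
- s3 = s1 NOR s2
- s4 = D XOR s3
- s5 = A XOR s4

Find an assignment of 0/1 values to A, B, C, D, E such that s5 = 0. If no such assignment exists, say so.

s5 = A XOR s4 must be 0, so A and s4 are equal.
Check with A=0, B=0, C=1, D=0, E=0:
s0 = E NAND B = 0 NAND 0 = 1
s1 = NOT s0 = NOT 1 = 0
s2 = s1 NAND C = 0 NAND 1 = 1
s3 = s1 NOR s2 = 0 NOR 1 = 0
s4 = D XOR s3 = 0 XOR 0 = 0
s5 = A XOR s4 = 0 XOR 0 = 0
So s5 = 0 as required.

A=0, B=0, C=1, D=0, E=0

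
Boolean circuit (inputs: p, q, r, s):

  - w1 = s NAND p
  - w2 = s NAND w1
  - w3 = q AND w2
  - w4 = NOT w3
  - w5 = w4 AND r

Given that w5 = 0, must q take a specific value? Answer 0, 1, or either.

Both values of q occur among assignments with w5 = 0:
  q=0: p=0, q=0, r=0, s=0
  q=1: p=0, q=1, r=0, s=0

either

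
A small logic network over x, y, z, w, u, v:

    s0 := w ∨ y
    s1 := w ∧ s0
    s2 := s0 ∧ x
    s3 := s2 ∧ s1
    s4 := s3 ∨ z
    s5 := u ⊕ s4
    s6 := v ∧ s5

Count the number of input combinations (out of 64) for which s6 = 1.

s6 = v ∧ s5 must be 1, so both v = 1 and s5 = 1.
Enumerating the 64 input combinations, 16 give s6 = 1 and 48 give s6 = 0.

16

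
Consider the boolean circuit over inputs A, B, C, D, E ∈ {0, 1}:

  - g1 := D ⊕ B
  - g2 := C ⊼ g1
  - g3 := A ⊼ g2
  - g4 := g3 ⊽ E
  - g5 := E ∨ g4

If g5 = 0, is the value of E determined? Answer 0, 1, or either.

g5 = E ∨ g4 must be 0, so both E = 0 and g4 = 0.
g4 = g3 ⊽ E must be 0, so at least one of g3, E is 1.
Every assignment with g5 = 0 has E = 0; there are 10 such assignment(s).

0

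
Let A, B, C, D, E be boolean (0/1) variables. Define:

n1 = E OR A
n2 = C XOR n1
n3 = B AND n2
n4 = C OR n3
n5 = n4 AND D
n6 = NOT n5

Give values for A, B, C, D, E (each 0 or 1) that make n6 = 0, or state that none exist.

A=0 B=1 C=0 D=1 E=1

n6 = NOT n5 must be 0, so n5 = 1.
Check with A=0 B=1 C=0 D=1 E=1:
n1 = E OR A = 1 OR 0 = 1
n2 = C XOR n1 = 0 XOR 1 = 1
n3 = B AND n2 = 1 AND 1 = 1
n4 = C OR n3 = 0 OR 1 = 1
n5 = n4 AND D = 1 AND 1 = 1
n6 = NOT n5 = NOT 1 = 0
So n6 = 0 as required.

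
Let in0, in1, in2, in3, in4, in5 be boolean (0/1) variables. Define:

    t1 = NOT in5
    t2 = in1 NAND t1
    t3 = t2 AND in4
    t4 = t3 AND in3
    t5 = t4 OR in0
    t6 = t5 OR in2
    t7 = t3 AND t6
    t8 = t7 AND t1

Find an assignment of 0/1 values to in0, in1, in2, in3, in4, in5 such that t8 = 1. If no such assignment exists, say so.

t8 = t7 AND t1 must be 1, so both t7 = 1 and t1 = 1.
t7 = t3 AND t6 must be 1, so both t3 = 1 and t6 = 1.
t1 = NOT in5 must be 1, so in5 = 0.
Check with in0=0, in1=0, in2=1, in3=0, in4=1, in5=0:
t1 = NOT in5 = NOT 0 = 1
t2 = in1 NAND t1 = 0 NAND 1 = 1
t3 = t2 AND in4 = 1 AND 1 = 1
t4 = t3 AND in3 = 1 AND 0 = 0
t5 = t4 OR in0 = 0 OR 0 = 0
t6 = t5 OR in2 = 0 OR 1 = 1
t7 = t3 AND t6 = 1 AND 1 = 1
t8 = t7 AND t1 = 1 AND 1 = 1
So t8 = 1 as required.

in0=0, in1=0, in2=1, in3=0, in4=1, in5=0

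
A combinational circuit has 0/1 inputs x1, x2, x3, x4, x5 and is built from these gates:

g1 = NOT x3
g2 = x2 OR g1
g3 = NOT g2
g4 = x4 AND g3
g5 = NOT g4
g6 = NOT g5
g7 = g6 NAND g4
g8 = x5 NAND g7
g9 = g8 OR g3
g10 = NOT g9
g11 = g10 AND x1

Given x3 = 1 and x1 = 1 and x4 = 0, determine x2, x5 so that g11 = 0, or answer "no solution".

x2=0, x5=0

Check with x3 = 1 and x1 = 1 and x4 = 0 and x2=0, x5=0:
g1 = NOT x3 = NOT 1 = 0
g2 = x2 OR g1 = 0 OR 0 = 0
g3 = NOT g2 = NOT 0 = 1
g4 = x4 AND g3 = 0 AND 1 = 0
g5 = NOT g4 = NOT 0 = 1
g6 = NOT g5 = NOT 1 = 0
g7 = g6 NAND g4 = 0 NAND 0 = 1
g8 = x5 NAND g7 = 0 NAND 1 = 1
g9 = g8 OR g3 = 1 OR 1 = 1
g10 = NOT g9 = NOT 1 = 0
g11 = g10 AND x1 = 0 AND 1 = 0
So g11 = 0.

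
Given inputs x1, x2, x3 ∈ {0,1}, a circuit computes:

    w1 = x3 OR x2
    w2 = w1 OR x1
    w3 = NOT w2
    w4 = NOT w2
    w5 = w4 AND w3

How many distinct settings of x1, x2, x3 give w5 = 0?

w5 = w4 AND w3 must be 0, so at least one of w4, w3 is 0.
Enumerating the 8 input combinations, 7 give w5 = 0 and 1 give w5 = 1.

7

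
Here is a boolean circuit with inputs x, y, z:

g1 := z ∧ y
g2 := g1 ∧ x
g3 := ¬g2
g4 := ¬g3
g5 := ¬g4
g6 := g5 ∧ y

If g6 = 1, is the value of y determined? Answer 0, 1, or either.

1

g6 = g5 ∧ y must be 1, so both g5 = 1 and y = 1.
Every assignment with g6 = 1 has y = 1; there are 3 such assignment(s).
  x=0, y=1, z=0
  x=0, y=1, z=1
  x=1, y=1, z=0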